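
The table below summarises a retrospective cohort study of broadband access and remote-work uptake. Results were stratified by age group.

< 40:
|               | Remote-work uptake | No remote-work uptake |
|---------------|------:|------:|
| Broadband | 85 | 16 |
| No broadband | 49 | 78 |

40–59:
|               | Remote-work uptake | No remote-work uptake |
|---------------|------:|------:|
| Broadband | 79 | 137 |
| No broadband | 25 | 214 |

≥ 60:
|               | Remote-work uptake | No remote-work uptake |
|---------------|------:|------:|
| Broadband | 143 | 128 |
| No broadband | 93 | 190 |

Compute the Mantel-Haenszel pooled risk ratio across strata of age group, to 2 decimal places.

RR_MH = Σ(aᵢ·n₀ᵢ/nᵢ) / Σ(cᵢ·n₁ᵢ/nᵢ), with n₁ᵢ = aᵢ+bᵢ (exposed), n₀ᵢ = cᵢ+dᵢ (unexposed), nᵢ = n₁ᵢ+n₀ᵢ.
Stratum 1 (< 40): n₁ = 101, n₀ = 127, n = 228; a·n₀/n = 85·127/228 = 47.3465; c·n₁/n = 49·101/228 = 21.7061
Stratum 2 (40–59): n₁ = 216, n₀ = 239, n = 455; a·n₀/n = 79·239/455 = 41.4967; c·n₁/n = 25·216/455 = 11.8681
Stratum 3 (≥ 60): n₁ = 271, n₀ = 283, n = 554; a·n₀/n = 143·283/554 = 73.0487; c·n₁/n = 93·271/554 = 45.4928
RR_MH = (47.3465 + 41.4967 + 73.0487) / (21.7061 + 11.8681 + 45.4928) = 161.8919 / 79.0671 = 2.04753

2.05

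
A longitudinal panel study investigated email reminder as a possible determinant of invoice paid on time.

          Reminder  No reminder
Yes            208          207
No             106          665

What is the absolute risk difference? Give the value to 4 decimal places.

Reading the table with exposure as columns: a = 208 (Reminder, case), b = 106 (Reminder, non-case), c = 207 (No reminder, case), d = 665.
Risk in exposed = 208/314 = 0.662420; risk in unexposed = 207/872 = 0.237385.
Risk difference = 0.662420 − 0.237385 = 0.425035

0.4250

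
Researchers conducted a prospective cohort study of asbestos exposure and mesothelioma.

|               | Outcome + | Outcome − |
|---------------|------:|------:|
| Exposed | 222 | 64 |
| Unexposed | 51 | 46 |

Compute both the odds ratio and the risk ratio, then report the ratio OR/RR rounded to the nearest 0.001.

Cells: a = 222, b = 64, c = 51, d = 46.
OR = (222·46)/(64·51) = 10212/3264 = 3.12868
Risk in exposed = 222/286 = 0.77622; risk in unexposed = 51/97 = 0.52577; RR = 1.47635
OR/RR = 3.12868 / 1.47635 = 2.11920
The outcome is not rare, so the OR lies further from 1 than the RR.

2.119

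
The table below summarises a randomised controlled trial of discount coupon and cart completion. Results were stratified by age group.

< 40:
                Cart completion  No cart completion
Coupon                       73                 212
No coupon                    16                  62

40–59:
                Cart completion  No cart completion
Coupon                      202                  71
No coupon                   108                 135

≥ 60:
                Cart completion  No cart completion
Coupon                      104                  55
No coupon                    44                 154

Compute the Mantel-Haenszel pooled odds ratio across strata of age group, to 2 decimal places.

OR_MH = Σ(aᵢdᵢ/nᵢ) / Σ(bᵢcᵢ/nᵢ), where nᵢ is the stratum total.
Stratum 1 (< 40): n = 363; a·d/n = 73·62/363 = 12.4683; b·c/n = 212·16/363 = 9.3444
Stratum 2 (40–59): n = 516; a·d/n = 202·135/516 = 52.8488; b·c/n = 71·108/516 = 14.8605
Stratum 3 (≥ 60): n = 357; a·d/n = 104·154/357 = 44.8627; b·c/n = 55·44/357 = 6.7787
OR_MH = (12.4683 + 52.8488 + 44.8627) / (9.3444 + 14.8605 + 6.7787) = 110.1799 / 30.9835 = 3.55608

3.56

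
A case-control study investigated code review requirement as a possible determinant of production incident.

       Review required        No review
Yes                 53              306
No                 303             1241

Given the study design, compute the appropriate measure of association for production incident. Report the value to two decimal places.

Reading the table with exposure as columns: a = 53 (Review required, case), b = 303 (Review required, non-case), c = 306 (No review, case), d = 1241.
This is a case-control study: participants were sampled on outcome status, so risks in the source population cannot be estimated directly — relative risk is not valid here. The odds ratio is the appropriate measure.
OR = (a·d)/(b·c) = (53 × 1241) / (303 × 306) = 65773 / 92718 = 0.70939

0.71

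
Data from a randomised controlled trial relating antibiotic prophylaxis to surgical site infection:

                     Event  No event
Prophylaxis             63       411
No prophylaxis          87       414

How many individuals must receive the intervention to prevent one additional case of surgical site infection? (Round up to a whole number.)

25

Risk in treated group = 63/474 = 0.13291; risk in control = 87/501 = 0.17365.
Absolute risk reduction = 0.17365 − 0.13291 = 0.04074
NNT = 1 / ARR = 1 / 0.04074 = 24.545 → round up → 25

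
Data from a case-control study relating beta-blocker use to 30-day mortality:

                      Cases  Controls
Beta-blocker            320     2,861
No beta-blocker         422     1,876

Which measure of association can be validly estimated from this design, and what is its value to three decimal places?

0.497

Cells: a = 320, b = 2861, c = 422, d = 1876.
This is a case-control study: participants were sampled on outcome status, so risks in the source population cannot be estimated directly — relative risk is not valid here. The odds ratio is the appropriate measure.
OR = (a·d)/(b·c) = (320 × 1876) / (2861 × 422) = 600320 / 1207342 = 0.49722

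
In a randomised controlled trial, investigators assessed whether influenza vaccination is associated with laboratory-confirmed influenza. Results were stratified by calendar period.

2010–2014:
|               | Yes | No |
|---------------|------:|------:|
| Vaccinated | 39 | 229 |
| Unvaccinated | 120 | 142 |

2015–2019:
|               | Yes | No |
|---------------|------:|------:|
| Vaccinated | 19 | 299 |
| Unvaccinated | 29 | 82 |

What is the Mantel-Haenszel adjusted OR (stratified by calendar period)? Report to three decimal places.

OR_MH = Σ(aᵢdᵢ/nᵢ) / Σ(bᵢcᵢ/nᵢ), where nᵢ is the stratum total.
Stratum 1 (2010–2014): n = 530; a·d/n = 39·142/530 = 10.4491; b·c/n = 229·120/530 = 51.8491
Stratum 2 (2015–2019): n = 429; a·d/n = 19·82/429 = 3.6317; b·c/n = 299·29/429 = 20.2121
OR_MH = (10.4491 + 3.6317) / (51.8491 + 20.2121) = 14.0808 / 72.0612 = 0.19540

0.195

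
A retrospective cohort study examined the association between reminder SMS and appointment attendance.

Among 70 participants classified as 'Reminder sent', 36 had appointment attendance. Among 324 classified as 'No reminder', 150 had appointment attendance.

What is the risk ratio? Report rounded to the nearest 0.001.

From the description: a = 36, b = 34, c = 150, d = 174.
Risk in exposed = 36/70 = 0.51429; risk in unexposed = 150/324 = 0.46296.
RR = 0.51429 / 0.46296 = 1.11086
The risk among the exposed is 1.11 times that among the unexposed.

1.111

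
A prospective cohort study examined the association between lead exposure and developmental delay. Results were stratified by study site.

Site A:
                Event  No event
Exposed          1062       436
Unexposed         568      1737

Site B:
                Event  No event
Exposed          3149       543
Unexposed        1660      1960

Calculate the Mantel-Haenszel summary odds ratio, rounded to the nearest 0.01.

7.06

OR_MH = Σ(aᵢdᵢ/nᵢ) / Σ(bᵢcᵢ/nᵢ), where nᵢ is the stratum total.
Stratum 1 (Site A): n = 3803; a·d/n = 1062·1737/3803 = 485.0628; b·c/n = 436·568/3803 = 65.1191
Stratum 2 (Site B): n = 7312; a·d/n = 3149·1960/7312 = 844.0974; b·c/n = 543·1660/7312 = 123.2741
OR_MH = (485.0628 + 844.0974) / (65.1191 + 123.2741) = 1329.1602 / 188.3932 = 7.05525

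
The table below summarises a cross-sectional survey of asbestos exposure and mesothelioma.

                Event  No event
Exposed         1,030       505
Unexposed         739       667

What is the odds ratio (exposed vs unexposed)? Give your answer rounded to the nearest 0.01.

Cells: a = 1030, b = 505, c = 739, d = 667.
OR = (a·d)/(b·c) = (1030 × 667) / (505 × 739) = 687010 / 373195 = 1.84089
The odds of mesothelioma are about 1.84 times as high in the exposed group.

1.84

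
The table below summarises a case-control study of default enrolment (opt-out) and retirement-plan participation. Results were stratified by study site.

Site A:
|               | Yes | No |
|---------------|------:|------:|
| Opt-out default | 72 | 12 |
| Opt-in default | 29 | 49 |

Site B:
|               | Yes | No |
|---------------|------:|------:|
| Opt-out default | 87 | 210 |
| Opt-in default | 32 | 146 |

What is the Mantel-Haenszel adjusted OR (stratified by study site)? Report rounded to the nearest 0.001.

OR_MH = Σ(aᵢdᵢ/nᵢ) / Σ(bᵢcᵢ/nᵢ), where nᵢ is the stratum total.
Stratum 1 (Site A): n = 162; a·d/n = 72·49/162 = 21.7778; b·c/n = 12·29/162 = 2.1481
Stratum 2 (Site B): n = 475; a·d/n = 87·146/475 = 26.7411; b·c/n = 210·32/475 = 14.1474
OR_MH = (21.7778 + 26.7411) / (2.1481 + 14.1474) = 48.5188 / 16.2955 = 2.97743

2.977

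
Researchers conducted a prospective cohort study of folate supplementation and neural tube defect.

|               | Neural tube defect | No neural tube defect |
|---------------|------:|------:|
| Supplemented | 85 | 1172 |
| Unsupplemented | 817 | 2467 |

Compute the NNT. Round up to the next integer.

Risk in treated group = 85/1257 = 0.06762; risk in control = 817/3284 = 0.24878.
Absolute risk reduction = 0.24878 − 0.06762 = 0.18116
NNT = 1 / ARR = 1 / 0.18116 = 5.520 → round up → 6

6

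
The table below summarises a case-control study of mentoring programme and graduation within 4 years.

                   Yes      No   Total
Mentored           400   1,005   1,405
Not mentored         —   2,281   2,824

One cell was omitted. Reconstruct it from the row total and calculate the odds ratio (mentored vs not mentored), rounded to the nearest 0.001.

The missing cell is in the unexposed row: 2824 − 2281 = 543.
So a = 400, b = 1005, c = 543, d = 2281.
OR = (a·d)/(b·c) = (400 × 2281) / (1005 × 543) = 912400 / 545715 = 1.67193

1.672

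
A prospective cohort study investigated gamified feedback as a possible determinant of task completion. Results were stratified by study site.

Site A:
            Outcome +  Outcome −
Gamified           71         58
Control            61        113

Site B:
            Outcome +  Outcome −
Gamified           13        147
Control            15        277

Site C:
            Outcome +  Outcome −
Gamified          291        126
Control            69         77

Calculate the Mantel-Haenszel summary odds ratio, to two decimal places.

2.32

OR_MH = Σ(aᵢdᵢ/nᵢ) / Σ(bᵢcᵢ/nᵢ), where nᵢ is the stratum total.
Stratum 1 (Site A): n = 303; a·d/n = 71·113/303 = 26.4785; b·c/n = 58·61/303 = 11.6766
Stratum 2 (Site B): n = 452; a·d/n = 13·277/452 = 7.9668; b·c/n = 147·15/452 = 4.8783
Stratum 3 (Site C): n = 563; a·d/n = 291·77/563 = 39.7993; b·c/n = 126·69/563 = 15.4423
OR_MH = (26.4785 + 7.9668 + 39.7993) / (11.6766 + 4.8783 + 15.4423) = 74.2447 / 31.9972 = 2.32035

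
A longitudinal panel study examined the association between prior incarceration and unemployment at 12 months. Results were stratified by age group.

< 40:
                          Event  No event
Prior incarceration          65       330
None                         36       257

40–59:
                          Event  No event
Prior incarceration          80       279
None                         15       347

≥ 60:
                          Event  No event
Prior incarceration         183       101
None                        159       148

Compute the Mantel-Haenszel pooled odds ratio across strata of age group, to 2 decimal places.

OR_MH = Σ(aᵢdᵢ/nᵢ) / Σ(bᵢcᵢ/nᵢ), where nᵢ is the stratum total.
Stratum 1 (< 40): n = 688; a·d/n = 65·257/688 = 24.2805; b·c/n = 330·36/688 = 17.2674
Stratum 2 (40–59): n = 721; a·d/n = 80·347/721 = 38.5021; b·c/n = 279·15/721 = 5.8044
Stratum 3 (≥ 60): n = 591; a·d/n = 183·148/591 = 45.8274; b·c/n = 101·159/591 = 27.1726
OR_MH = (24.2805 + 38.5021 + 45.8274) / (17.2674 + 5.8044 + 27.1726) = 108.6100 / 50.2445 = 2.16163

2.16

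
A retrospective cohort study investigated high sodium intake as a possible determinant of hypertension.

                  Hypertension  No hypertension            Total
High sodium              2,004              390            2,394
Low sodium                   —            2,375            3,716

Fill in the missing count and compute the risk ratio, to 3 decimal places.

The missing cell is in the unexposed row: 3716 − 2375 = 1341.
So a = 2004, b = 390, c = 1341, d = 2375.
RR = [a/(a+b)] / [c/(c+d)] = (2004/2394) / (1341/3716) = 0.83709/0.36087 = 2.31964

2.320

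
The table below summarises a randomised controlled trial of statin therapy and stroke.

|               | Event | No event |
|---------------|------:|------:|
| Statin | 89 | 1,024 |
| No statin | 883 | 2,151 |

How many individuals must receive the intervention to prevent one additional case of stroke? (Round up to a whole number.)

5

Risk in treated group = 89/1113 = 0.07996; risk in control = 883/3034 = 0.29103.
Absolute risk reduction = 0.29103 − 0.07996 = 0.21107
NNT = 1 / ARR = 1 / 0.21107 = 4.738 → round up → 5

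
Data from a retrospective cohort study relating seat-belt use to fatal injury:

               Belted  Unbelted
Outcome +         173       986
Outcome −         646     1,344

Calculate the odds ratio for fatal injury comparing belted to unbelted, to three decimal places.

0.365

Reading the table with exposure as columns: a = 173 (Belted, case), b = 646 (Belted, non-case), c = 986 (Unbelted, case), d = 1344.
OR = (a·d)/(b·c) = (173 × 1344) / (646 × 986) = 232512 / 636956 = 0.36504
Exposure is associated with lower odds of fatal injury (OR = 0.37 < 1).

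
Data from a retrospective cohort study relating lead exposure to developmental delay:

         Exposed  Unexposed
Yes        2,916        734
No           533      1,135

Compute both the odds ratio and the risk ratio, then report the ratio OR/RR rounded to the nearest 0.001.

Reading the table with exposure as columns: a = 2916 (Exposed, case), b = 533 (Exposed, non-case), c = 734 (Unexposed, case), d = 1135.
OR = (2916·1135)/(533·734) = 3309660/391222 = 8.45980
Risk in exposed = 2916/3449 = 0.84546; risk in unexposed = 734/1869 = 0.39272; RR = 2.15282
OR/RR = 8.45980 / 2.15282 = 3.92964
The outcome is not rare, so the OR lies further from 1 than the RR.

3.930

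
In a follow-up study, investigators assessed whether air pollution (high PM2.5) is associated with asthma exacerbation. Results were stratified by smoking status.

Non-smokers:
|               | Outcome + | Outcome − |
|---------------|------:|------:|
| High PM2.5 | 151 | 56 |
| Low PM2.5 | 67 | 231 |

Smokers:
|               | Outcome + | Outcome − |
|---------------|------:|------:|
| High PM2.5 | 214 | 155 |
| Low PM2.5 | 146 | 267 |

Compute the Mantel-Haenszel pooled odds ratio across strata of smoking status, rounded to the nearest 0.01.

OR_MH = Σ(aᵢdᵢ/nᵢ) / Σ(bᵢcᵢ/nᵢ), where nᵢ is the stratum total.
Stratum 1 (Non-smokers): n = 505; a·d/n = 151·231/505 = 69.0713; b·c/n = 56·67/505 = 7.4297
Stratum 2 (Smokers): n = 782; a·d/n = 214·267/782 = 73.0665; b·c/n = 155·146/782 = 28.9386
OR_MH = (69.0713 + 73.0665) / (7.4297 + 28.9386) = 142.1378 / 36.3683 = 3.90829

3.91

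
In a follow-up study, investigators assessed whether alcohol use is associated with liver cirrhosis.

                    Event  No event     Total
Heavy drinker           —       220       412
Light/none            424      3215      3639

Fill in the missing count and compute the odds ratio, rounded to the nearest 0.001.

6.617

The missing cell is in the exposed row: 412 − 220 = 192.
So a = 192, b = 220, c = 424, d = 3215.
OR = (a·d)/(b·c) = (192 × 3215) / (220 × 424) = 617280 / 93280 = 6.61750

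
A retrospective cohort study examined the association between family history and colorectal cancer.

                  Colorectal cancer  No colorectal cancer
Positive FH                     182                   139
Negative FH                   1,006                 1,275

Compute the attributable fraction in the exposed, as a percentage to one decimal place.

Cells: a = 182, b = 139, c = 1006, d = 1275.
Risk in exposed = 182/321 = 0.56698; risk in unexposed = 1006/2281 = 0.44103.
RR = 0.56698/0.44103 = 1.28556
AR% = (RR − 1)/RR × 100 = (1.28556 − 1)/1.28556 × 100 = 22.2131%

22.2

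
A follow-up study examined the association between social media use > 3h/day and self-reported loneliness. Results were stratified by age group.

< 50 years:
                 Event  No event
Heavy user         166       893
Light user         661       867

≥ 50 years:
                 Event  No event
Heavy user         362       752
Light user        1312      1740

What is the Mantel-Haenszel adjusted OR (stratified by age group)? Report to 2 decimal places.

OR_MH = Σ(aᵢdᵢ/nᵢ) / Σ(bᵢcᵢ/nᵢ), where nᵢ is the stratum total.
Stratum 1 (< 50 years): n = 2587; a·d/n = 166·867/2587 = 55.6328; b·c/n = 893·661/2587 = 228.1689
Stratum 2 (≥ 50 years): n = 4166; a·d/n = 362·1740/4166 = 151.1954; b·c/n = 752·1312/4166 = 236.8277
OR_MH = (55.6328 + 151.1954) / (228.1689 + 236.8277) = 206.8282 / 464.9966 = 0.44480

0.44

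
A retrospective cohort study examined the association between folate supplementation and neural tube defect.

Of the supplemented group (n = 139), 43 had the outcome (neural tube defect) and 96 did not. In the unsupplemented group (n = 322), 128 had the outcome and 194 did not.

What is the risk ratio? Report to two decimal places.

0.78

From the description: a = 43, b = 96, c = 128, d = 194.
Risk in exposed = 43/139 = 0.30935; risk in unexposed = 128/322 = 0.39752.
RR = 0.30935 / 0.39752 = 0.77821
The risk is 22% lower among the exposed than among the unexposed.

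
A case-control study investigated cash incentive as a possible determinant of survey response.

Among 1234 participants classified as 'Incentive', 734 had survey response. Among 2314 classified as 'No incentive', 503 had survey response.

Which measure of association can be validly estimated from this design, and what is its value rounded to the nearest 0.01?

5.29

From the description: a = 734, b = 500, c = 503, d = 1811.
This is a case-control study: participants were sampled on outcome status, so risks in the source population cannot be estimated directly — relative risk is not valid here. The odds ratio is the appropriate measure.
OR = (a·d)/(b·c) = (734 × 1811) / (500 × 503) = 1329274 / 251500 = 5.28538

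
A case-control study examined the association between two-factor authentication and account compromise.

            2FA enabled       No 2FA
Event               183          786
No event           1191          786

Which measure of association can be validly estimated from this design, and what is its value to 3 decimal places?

Reading the table with exposure as columns: a = 183 (2FA enabled, case), b = 1191 (2FA enabled, non-case), c = 786 (No 2FA, case), d = 786.
This is a case-control study: participants were sampled on outcome status, so risks in the source population cannot be estimated directly — relative risk is not valid here. The odds ratio is the appropriate measure.
OR = (a·d)/(b·c) = (183 × 786) / (1191 × 786) = 143838 / 936126 = 0.15365

0.154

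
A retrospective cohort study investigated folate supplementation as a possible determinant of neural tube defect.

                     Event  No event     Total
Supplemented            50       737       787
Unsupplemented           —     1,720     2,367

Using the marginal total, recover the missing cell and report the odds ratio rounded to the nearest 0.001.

0.180

The missing cell is in the unexposed row: 2367 − 1720 = 647.
So a = 50, b = 737, c = 647, d = 1720.
OR = (a·d)/(b·c) = (50 × 1720) / (737 × 647) = 86000 / 476839 = 0.18035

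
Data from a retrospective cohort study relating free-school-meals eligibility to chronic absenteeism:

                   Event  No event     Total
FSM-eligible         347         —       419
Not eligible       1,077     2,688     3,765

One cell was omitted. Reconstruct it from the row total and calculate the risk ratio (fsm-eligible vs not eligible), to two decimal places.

The missing cell is in the exposed row: 419 − 347 = 72.
So a = 347, b = 72, c = 1077, d = 2688.
RR = [a/(a+b)] / [c/(c+d)] = (347/419) / (1077/3765) = 0.82816/0.28606 = 2.89511

2.90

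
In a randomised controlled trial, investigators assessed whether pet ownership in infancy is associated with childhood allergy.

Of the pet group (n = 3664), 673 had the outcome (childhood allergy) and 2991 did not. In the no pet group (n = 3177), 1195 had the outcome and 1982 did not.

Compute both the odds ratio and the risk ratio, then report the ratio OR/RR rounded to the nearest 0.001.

0.764

From the description: a = 673, b = 2991, c = 1195, d = 1982.
OR = (673·1982)/(2991·1195) = 1333886/3574245 = 0.37319
Risk in exposed = 673/3664 = 0.18368; risk in unexposed = 1195/3177 = 0.37614; RR = 0.48832
OR/RR = 0.37319 / 0.48832 = 0.76423
The outcome is not rare, so the OR lies further from 1 than the RR.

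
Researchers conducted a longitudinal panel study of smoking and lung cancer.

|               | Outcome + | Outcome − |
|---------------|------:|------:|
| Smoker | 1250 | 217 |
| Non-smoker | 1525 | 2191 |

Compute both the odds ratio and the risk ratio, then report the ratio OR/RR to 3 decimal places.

3.986

Cells: a = 1250, b = 217, c = 1525, d = 2191.
OR = (1250·2191)/(217·1525) = 2738750/330925 = 8.27604
Risk in exposed = 1250/1467 = 0.85208; risk in unexposed = 1525/3716 = 0.41039; RR = 2.07628
OR/RR = 8.27604 / 2.07628 = 3.98600
The outcome is not rare, so the OR lies further from 1 than the RR.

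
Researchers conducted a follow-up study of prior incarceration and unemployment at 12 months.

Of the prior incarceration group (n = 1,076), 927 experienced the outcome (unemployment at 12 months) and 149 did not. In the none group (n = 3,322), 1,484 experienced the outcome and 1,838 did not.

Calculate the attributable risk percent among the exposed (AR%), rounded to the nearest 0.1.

48.1

From the description: a = 927, b = 149, c = 1484, d = 1838.
Risk in exposed = 927/1076 = 0.86152; risk in unexposed = 1484/3322 = 0.44672.
RR = 0.86152/0.44672 = 1.92856
AR% = (RR − 1)/RR × 100 = (1.92856 − 1)/1.92856 × 100 = 48.1478%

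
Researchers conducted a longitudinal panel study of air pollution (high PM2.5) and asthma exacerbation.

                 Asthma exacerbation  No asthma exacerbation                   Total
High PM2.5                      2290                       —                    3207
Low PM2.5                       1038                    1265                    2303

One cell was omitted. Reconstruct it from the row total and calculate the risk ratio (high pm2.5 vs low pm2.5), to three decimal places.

The missing cell is in the exposed row: 3207 − 2290 = 917.
So a = 2290, b = 917, c = 1038, d = 1265.
RR = [a/(a+b)] / [c/(c+d)] = (2290/3207) / (1038/2303) = 0.71406/0.45072 = 1.58428

1.584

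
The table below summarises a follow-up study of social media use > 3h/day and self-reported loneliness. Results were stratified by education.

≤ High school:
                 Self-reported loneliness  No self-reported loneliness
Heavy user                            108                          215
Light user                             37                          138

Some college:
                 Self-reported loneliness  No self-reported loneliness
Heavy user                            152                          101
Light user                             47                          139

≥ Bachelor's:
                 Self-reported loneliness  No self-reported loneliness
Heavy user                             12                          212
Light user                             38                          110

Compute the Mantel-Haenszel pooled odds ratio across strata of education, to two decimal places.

OR_MH = Σ(aᵢdᵢ/nᵢ) / Σ(bᵢcᵢ/nᵢ), where nᵢ is the stratum total.
Stratum 1 (≤ High school): n = 498; a·d/n = 108·138/498 = 29.9277; b·c/n = 215·37/498 = 15.9739
Stratum 2 (Some college): n = 439; a·d/n = 152·139/439 = 48.1276; b·c/n = 101·47/439 = 10.8132
Stratum 3 (≥ Bachelor's): n = 372; a·d/n = 12·110/372 = 3.5484; b·c/n = 212·38/372 = 21.6559
OR_MH = (29.9277 + 48.1276 + 3.5484) / (15.9739 + 10.8132 + 21.6559) = 81.6037 / 48.4430 = 1.68453

1.68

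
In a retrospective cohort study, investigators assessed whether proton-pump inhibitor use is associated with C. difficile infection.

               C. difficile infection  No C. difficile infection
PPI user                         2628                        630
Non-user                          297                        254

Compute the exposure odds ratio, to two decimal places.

3.57

Cells: a = 2628, b = 630, c = 297, d = 254.
OR = (a·d)/(b·c) = (2628 × 254) / (630 × 297) = 667512 / 187110 = 3.56748
The odds of C. difficile infection are about 3.57 times as high in the ppi user group.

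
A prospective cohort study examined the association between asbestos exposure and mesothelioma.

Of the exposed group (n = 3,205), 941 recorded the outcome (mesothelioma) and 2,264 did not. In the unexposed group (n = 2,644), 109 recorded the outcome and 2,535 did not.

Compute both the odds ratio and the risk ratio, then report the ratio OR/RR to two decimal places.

From the description: a = 941, b = 2264, c = 109, d = 2535.
OR = (941·2535)/(2264·109) = 2385435/246776 = 9.66640
Risk in exposed = 941/3205 = 0.29360; risk in unexposed = 109/2644 = 0.04123; RR = 7.12191
OR/RR = 9.66640 / 7.12191 = 1.35728
The outcome is not rare, so the OR lies further from 1 than the RR.

1.36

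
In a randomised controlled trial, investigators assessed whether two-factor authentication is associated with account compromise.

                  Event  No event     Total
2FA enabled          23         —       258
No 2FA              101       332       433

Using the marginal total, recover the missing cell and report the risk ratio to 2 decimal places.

0.38

The missing cell is in the exposed row: 258 − 23 = 235.
So a = 23, b = 235, c = 101, d = 332.
RR = [a/(a+b)] / [c/(c+d)] = (23/258) / (101/433) = 0.08915/0.23326 = 0.38219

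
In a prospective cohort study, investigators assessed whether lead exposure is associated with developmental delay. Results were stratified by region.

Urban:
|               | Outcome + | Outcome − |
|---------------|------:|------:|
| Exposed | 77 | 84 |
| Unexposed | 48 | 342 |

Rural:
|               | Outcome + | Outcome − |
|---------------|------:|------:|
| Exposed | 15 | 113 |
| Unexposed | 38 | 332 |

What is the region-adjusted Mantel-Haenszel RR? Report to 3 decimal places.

2.759

RR_MH = Σ(aᵢ·n₀ᵢ/nᵢ) / Σ(cᵢ·n₁ᵢ/nᵢ), with n₁ᵢ = aᵢ+bᵢ (exposed), n₀ᵢ = cᵢ+dᵢ (unexposed), nᵢ = n₁ᵢ+n₀ᵢ.
Stratum 1 (Urban): n₁ = 161, n₀ = 390, n = 551; a·n₀/n = 77·390/551 = 54.5009; c·n₁/n = 48·161/551 = 14.0254
Stratum 2 (Rural): n₁ = 128, n₀ = 370, n = 498; a·n₀/n = 15·370/498 = 11.1446; c·n₁/n = 38·128/498 = 9.7671
RR_MH = (54.5009 + 11.1446) / (14.0254 + 9.7671) = 65.6455 / 23.7925 = 2.75909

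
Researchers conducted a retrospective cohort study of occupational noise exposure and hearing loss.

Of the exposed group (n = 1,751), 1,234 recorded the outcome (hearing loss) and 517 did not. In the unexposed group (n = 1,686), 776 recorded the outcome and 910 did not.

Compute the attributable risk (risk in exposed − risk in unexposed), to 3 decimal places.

0.244

From the description: a = 1234, b = 517, c = 776, d = 910.
Risk in exposed = 1234/1751 = 0.704740; risk in unexposed = 776/1686 = 0.460261.
Risk difference = 0.704740 − 0.460261 = 0.244479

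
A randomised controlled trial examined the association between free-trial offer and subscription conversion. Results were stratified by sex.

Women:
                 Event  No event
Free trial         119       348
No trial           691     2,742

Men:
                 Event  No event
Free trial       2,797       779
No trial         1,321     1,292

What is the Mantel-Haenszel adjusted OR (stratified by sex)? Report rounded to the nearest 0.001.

2.929

OR_MH = Σ(aᵢdᵢ/nᵢ) / Σ(bᵢcᵢ/nᵢ), where nᵢ is the stratum total.
Stratum 1 (Women): n = 3900; a·d/n = 119·2742/3900 = 83.6662; b·c/n = 348·691/3900 = 61.6585
Stratum 2 (Men): n = 6189; a·d/n = 2797·1292/6189 = 583.8947; b·c/n = 779·1321/6189 = 166.2723
OR_MH = (83.6662 + 583.8947) / (61.6585 + 166.2723) = 667.5608 / 227.9307 = 2.92879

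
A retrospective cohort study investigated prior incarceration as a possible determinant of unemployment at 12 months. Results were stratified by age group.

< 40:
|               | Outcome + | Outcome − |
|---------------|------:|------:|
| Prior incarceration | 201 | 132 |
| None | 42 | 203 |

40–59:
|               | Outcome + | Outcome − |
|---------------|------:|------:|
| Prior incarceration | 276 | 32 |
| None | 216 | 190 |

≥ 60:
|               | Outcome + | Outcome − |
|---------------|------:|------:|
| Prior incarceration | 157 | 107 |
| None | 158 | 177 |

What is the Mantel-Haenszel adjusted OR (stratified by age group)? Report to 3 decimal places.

OR_MH = Σ(aᵢdᵢ/nᵢ) / Σ(bᵢcᵢ/nᵢ), where nᵢ is the stratum total.
Stratum 1 (< 40): n = 578; a·d/n = 201·203/578 = 70.5934; b·c/n = 132·42/578 = 9.5917
Stratum 2 (40–59): n = 714; a·d/n = 276·190/714 = 73.4454; b·c/n = 32·216/714 = 9.6807
Stratum 3 (≥ 60): n = 599; a·d/n = 157·177/599 = 46.3923; b·c/n = 107·158/599 = 28.2237
OR_MH = (70.5934 + 73.4454 + 46.3923) / (9.5917 + 9.6807 + 28.2237) = 190.4311 / 47.4961 = 4.00941

4.009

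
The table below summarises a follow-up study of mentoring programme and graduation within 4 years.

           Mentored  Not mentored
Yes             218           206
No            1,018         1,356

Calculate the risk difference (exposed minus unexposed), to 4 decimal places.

Reading the table with exposure as columns: a = 218 (Mentored, case), b = 1018 (Mentored, non-case), c = 206 (Not mentored, case), d = 1356.
Risk in exposed = 218/1236 = 0.176375; risk in unexposed = 206/1562 = 0.131882.
Risk difference = 0.176375 − 0.131882 = 0.044493

0.0445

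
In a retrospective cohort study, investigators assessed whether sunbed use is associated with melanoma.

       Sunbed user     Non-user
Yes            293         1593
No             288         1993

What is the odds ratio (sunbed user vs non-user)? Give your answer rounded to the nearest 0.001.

1.273

Reading the table with exposure as columns: a = 293 (Sunbed user, case), b = 288 (Sunbed user, non-case), c = 1593 (Non-user, case), d = 1993.
OR = (a·d)/(b·c) = (293 × 1993) / (288 × 1593) = 583949 / 458784 = 1.27282
The odds of melanoma are about 1.27 times as high in the sunbed user group.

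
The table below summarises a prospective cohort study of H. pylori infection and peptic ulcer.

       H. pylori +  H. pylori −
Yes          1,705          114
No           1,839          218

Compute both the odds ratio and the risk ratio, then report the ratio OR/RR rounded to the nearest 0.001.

1.265

Reading the table with exposure as columns: a = 1705 (H. pylori +, case), b = 1839 (H. pylori +, non-case), c = 114 (H. pylori −, case), d = 218.
OR = (1705·218)/(1839·114) = 371690/209646 = 1.77294
Risk in exposed = 1705/3544 = 0.48109; risk in unexposed = 114/332 = 0.34337; RR = 1.40108
OR/RR = 1.77294 / 1.40108 = 1.26541
The outcome is not rare, so the OR lies further from 1 than the RR.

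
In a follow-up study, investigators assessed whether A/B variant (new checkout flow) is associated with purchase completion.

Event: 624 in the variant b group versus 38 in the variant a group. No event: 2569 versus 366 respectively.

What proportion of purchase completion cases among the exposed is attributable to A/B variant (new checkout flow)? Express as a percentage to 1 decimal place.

From the description: a = 624, b = 2569, c = 38, d = 366.
Risk in exposed = 624/3193 = 0.19543; risk in unexposed = 38/404 = 0.09406.
RR = 0.19543/0.09406 = 2.07770
AR% = (RR − 1)/RR × 100 = (2.07770 − 1)/2.07770 × 100 = 51.8699%

51.9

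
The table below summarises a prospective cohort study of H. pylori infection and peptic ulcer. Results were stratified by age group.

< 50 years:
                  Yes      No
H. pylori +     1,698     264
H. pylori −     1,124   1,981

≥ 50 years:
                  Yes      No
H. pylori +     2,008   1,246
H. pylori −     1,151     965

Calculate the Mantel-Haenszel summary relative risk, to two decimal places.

1.62

RR_MH = Σ(aᵢ·n₀ᵢ/nᵢ) / Σ(cᵢ·n₁ᵢ/nᵢ), with n₁ᵢ = aᵢ+bᵢ (exposed), n₀ᵢ = cᵢ+dᵢ (unexposed), nᵢ = n₁ᵢ+n₀ᵢ.
Stratum 1 (< 50 years): n₁ = 1962, n₀ = 3105, n = 5067; a·n₀/n = 1698·3105/5067 = 1040.5151; c·n₁/n = 1124·1962/5067 = 435.2256
Stratum 2 (≥ 50 years): n₁ = 3254, n₀ = 2116, n = 5370; a·n₀/n = 2008·2116/5370 = 791.2343; c·n₁/n = 1151·3254/5370 = 697.4588
RR_MH = (1040.5151 + 791.2343) / (435.2256 + 697.4588) = 1831.7494 / 1132.6844 = 1.61718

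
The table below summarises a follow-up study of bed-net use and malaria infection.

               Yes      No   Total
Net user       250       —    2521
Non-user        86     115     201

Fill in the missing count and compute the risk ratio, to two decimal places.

The missing cell is in the exposed row: 2521 − 250 = 2271.
So a = 250, b = 2271, c = 86, d = 115.
RR = [a/(a+b)] / [c/(c+d)] = (250/2521) / (86/201) = 0.09917/0.42786 = 0.23177

0.23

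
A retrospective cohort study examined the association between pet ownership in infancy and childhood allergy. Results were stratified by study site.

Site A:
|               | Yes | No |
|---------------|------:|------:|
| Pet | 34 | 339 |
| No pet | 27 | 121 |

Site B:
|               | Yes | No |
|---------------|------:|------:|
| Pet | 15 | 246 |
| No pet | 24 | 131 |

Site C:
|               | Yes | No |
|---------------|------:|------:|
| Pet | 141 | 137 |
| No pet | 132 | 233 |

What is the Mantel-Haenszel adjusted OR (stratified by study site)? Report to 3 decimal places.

OR_MH = Σ(aᵢdᵢ/nᵢ) / Σ(bᵢcᵢ/nᵢ), where nᵢ is the stratum total.
Stratum 1 (Site A): n = 521; a·d/n = 34·121/521 = 7.8964; b·c/n = 339·27/521 = 17.5681
Stratum 2 (Site B): n = 416; a·d/n = 15·131/416 = 4.7236; b·c/n = 246·24/416 = 14.1923
Stratum 3 (Site C): n = 643; a·d/n = 141·233/643 = 51.0933; b·c/n = 137·132/643 = 28.1244
OR_MH = (7.8964 + 4.7236 + 51.0933) / (17.5681 + 14.1923 + 28.1244) = 63.7132 / 59.8849 = 1.06393

1.064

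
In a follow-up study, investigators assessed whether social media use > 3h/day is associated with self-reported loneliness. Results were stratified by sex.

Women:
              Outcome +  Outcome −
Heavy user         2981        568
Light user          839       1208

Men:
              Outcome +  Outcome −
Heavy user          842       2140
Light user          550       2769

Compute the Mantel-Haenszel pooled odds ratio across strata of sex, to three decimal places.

3.727

OR_MH = Σ(aᵢdᵢ/nᵢ) / Σ(bᵢcᵢ/nᵢ), where nᵢ is the stratum total.
Stratum 1 (Women): n = 5596; a·d/n = 2981·1208/5596 = 643.5039; b·c/n = 568·839/5596 = 85.1594
Stratum 2 (Men): n = 6301; a·d/n = 842·2769/6301 = 370.0203; b·c/n = 2140·550/6301 = 186.7957
OR_MH = (643.5039 + 370.0203) / (85.1594 + 186.7957) = 1013.5242 / 271.9551 = 3.72681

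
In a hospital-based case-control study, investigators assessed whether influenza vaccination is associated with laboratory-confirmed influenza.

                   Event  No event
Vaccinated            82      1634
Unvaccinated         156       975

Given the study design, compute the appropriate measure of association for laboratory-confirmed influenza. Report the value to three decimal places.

0.314

Cells: a = 82, b = 1634, c = 156, d = 975.
This is a hospital-based case-control study: participants were sampled on outcome status, so risks in the source population cannot be estimated directly — relative risk is not valid here. The odds ratio is the appropriate measure.
OR = (a·d)/(b·c) = (82 × 975) / (1634 × 156) = 79950 / 254904 = 0.31365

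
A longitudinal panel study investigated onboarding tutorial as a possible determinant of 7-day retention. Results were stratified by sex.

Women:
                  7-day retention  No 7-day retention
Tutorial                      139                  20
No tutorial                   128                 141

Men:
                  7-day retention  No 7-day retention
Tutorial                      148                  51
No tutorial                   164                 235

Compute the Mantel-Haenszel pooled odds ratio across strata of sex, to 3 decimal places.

5.206

OR_MH = Σ(aᵢdᵢ/nᵢ) / Σ(bᵢcᵢ/nᵢ), where nᵢ is the stratum total.
Stratum 1 (Women): n = 428; a·d/n = 139·141/428 = 45.7921; b·c/n = 20·128/428 = 5.9813
Stratum 2 (Men): n = 598; a·d/n = 148·235/598 = 58.1605; b·c/n = 51·164/598 = 13.9866
OR_MH = (45.7921 + 58.1605) / (5.9813 + 13.9866) = 103.9526 / 19.9679 = 5.20598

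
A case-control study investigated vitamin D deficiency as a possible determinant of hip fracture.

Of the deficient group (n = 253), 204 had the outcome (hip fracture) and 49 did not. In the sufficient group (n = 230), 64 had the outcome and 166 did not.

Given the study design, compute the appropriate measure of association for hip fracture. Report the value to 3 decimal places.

From the description: a = 204, b = 49, c = 64, d = 166.
This is a case-control study: participants were sampled on outcome status, so risks in the source population cannot be estimated directly — relative risk is not valid here. The odds ratio is the appropriate measure.
OR = (a·d)/(b·c) = (204 × 166) / (49 × 64) = 33864 / 3136 = 10.79847

10.798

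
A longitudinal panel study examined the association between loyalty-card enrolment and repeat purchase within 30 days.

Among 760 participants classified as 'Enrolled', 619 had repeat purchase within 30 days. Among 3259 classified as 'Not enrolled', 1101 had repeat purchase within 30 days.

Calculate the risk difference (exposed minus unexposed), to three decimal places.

From the description: a = 619, b = 141, c = 1101, d = 2158.
Risk in exposed = 619/760 = 0.814474; risk in unexposed = 1101/3259 = 0.337834.
Risk difference = 0.814474 − 0.337834 = 0.476640

0.477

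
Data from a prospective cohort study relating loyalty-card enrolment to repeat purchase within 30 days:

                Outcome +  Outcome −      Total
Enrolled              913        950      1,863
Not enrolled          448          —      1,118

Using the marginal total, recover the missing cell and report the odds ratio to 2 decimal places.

The missing cell is in the unexposed row: 1118 − 448 = 670.
So a = 913, b = 950, c = 448, d = 670.
OR = (a·d)/(b·c) = (913 × 670) / (950 × 448) = 611710 / 425600 = 1.43729

1.44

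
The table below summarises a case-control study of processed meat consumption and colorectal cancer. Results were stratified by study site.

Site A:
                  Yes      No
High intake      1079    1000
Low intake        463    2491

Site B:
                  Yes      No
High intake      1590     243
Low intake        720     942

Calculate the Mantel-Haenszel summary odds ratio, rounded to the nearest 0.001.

6.776

OR_MH = Σ(aᵢdᵢ/nᵢ) / Σ(bᵢcᵢ/nᵢ), where nᵢ is the stratum total.
Stratum 1 (Site A): n = 5033; a·d/n = 1079·2491/5033 = 534.0332; b·c/n = 1000·463/5033 = 91.9928
Stratum 2 (Site B): n = 3495; a·d/n = 1590·942/3495 = 428.5494; b·c/n = 243·720/3495 = 50.0601
OR_MH = (534.0332 + 428.5494) / (91.9928 + 50.0601) = 962.5825 / 142.0529 = 6.77622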